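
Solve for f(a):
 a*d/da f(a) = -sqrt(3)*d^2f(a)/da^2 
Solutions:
 f(a) = C1 + C2*erf(sqrt(2)*3^(3/4)*a/6)


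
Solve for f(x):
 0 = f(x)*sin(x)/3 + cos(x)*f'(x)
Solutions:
 f(x) = C1*cos(x)^(1/3)


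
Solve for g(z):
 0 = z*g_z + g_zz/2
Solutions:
 g(z) = C1 + C2*erf(z)


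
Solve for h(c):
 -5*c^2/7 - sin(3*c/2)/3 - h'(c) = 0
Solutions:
 h(c) = C1 - 5*c^3/21 + 2*cos(3*c/2)/9


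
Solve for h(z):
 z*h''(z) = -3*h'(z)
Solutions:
 h(z) = C1 + C2/z^2


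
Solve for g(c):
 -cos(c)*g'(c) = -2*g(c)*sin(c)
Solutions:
 g(c) = C1/cos(c)^2


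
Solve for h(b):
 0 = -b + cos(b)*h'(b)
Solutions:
 h(b) = C1 + Integral(b/cos(b), b)


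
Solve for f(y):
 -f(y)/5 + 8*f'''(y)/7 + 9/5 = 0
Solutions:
 f(y) = C3*exp(5^(2/3)*7^(1/3)*y/10) + (C1*sin(sqrt(3)*5^(2/3)*7^(1/3)*y/20) + C2*cos(sqrt(3)*5^(2/3)*7^(1/3)*y/20))*exp(-5^(2/3)*7^(1/3)*y/20) + 9


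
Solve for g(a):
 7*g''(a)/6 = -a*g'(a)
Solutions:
 g(a) = C1 + C2*erf(sqrt(21)*a/7)


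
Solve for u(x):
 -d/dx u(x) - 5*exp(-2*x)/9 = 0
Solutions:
 u(x) = C1 + 5*exp(-2*x)/18


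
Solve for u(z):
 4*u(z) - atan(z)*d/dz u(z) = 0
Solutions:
 u(z) = C1*exp(4*Integral(1/atan(z), z))


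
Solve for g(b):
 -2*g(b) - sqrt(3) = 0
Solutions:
 g(b) = -sqrt(3)/2


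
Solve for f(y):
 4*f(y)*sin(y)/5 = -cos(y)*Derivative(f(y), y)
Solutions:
 f(y) = C1*cos(y)^(4/5)


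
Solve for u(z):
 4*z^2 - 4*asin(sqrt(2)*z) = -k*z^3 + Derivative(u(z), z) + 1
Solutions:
 u(z) = C1 + k*z^4/4 + 4*z^3/3 - 4*z*asin(sqrt(2)*z) - z - 2*sqrt(2)*sqrt(1 - 2*z^2)


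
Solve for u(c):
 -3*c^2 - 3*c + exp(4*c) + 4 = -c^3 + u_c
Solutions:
 u(c) = C1 + c^4/4 - c^3 - 3*c^2/2 + 4*c + exp(4*c)/4


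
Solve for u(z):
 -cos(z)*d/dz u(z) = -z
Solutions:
 u(z) = C1 + Integral(z/cos(z), z)


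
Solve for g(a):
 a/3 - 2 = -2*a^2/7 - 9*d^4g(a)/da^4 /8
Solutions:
 g(a) = C1 + C2*a + C3*a^2 + C4*a^3 - 2*a^6/2835 - a^5/405 + 2*a^4/27


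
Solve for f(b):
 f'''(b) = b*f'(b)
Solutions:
 f(b) = C1 + Integral(C2*airyai(b) + C3*airybi(b), b)


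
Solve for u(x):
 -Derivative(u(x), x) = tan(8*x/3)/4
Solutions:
 u(x) = C1 + 3*log(cos(8*x/3))/32


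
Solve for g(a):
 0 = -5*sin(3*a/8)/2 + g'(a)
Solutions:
 g(a) = C1 - 20*cos(3*a/8)/3


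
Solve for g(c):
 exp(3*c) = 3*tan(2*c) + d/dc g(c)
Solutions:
 g(c) = C1 + exp(3*c)/3 + 3*log(cos(2*c))/2


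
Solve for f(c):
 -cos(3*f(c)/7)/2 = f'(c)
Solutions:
 c/2 - 7*log(sin(3*f(c)/7) - 1)/6 + 7*log(sin(3*f(c)/7) + 1)/6 = C1


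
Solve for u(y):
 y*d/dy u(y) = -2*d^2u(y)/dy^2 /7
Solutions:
 u(y) = C1 + C2*erf(sqrt(7)*y/2)


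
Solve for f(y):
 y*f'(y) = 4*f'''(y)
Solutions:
 f(y) = C1 + Integral(C2*airyai(2^(1/3)*y/2) + C3*airybi(2^(1/3)*y/2), y)


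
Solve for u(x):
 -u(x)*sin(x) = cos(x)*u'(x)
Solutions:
 u(x) = C1*cos(x)


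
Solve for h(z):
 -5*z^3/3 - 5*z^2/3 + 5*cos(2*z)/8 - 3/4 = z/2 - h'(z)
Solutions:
 h(z) = C1 + 5*z^4/12 + 5*z^3/9 + z^2/4 + 3*z/4 - 5*sin(2*z)/16


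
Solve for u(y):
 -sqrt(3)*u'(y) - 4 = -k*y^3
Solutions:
 u(y) = C1 + sqrt(3)*k*y^4/12 - 4*sqrt(3)*y/3


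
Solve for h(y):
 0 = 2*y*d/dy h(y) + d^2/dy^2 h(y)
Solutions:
 h(y) = C1 + C2*erf(y)


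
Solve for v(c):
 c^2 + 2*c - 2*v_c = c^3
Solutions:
 v(c) = C1 - c^4/8 + c^3/6 + c^2/2


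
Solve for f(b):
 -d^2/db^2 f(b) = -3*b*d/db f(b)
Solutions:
 f(b) = C1 + C2*erfi(sqrt(6)*b/2)


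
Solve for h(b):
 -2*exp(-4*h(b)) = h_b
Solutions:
 h(b) = log(-I*(C1 - 8*b)^(1/4))
 h(b) = log(I*(C1 - 8*b)^(1/4))
 h(b) = log(-(C1 - 8*b)^(1/4))
 h(b) = log(C1 - 8*b)/4


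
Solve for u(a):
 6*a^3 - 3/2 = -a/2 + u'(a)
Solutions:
 u(a) = C1 + 3*a^4/2 + a^2/4 - 3*a/2


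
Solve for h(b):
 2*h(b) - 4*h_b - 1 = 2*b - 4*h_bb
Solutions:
 h(b) = b + (C1*sin(b/2) + C2*cos(b/2))*exp(b/2) + 5/2


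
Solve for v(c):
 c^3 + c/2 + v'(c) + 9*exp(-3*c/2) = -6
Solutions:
 v(c) = C1 - c^4/4 - c^2/4 - 6*c + 6*exp(-3*c/2)


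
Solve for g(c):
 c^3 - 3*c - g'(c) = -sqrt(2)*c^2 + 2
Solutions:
 g(c) = C1 + c^4/4 + sqrt(2)*c^3/3 - 3*c^2/2 - 2*c


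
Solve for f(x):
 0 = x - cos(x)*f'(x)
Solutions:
 f(x) = C1 + Integral(x/cos(x), x)


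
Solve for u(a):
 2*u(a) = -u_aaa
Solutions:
 u(a) = C3*exp(-2^(1/3)*a) + (C1*sin(2^(1/3)*sqrt(3)*a/2) + C2*cos(2^(1/3)*sqrt(3)*a/2))*exp(2^(1/3)*a/2)


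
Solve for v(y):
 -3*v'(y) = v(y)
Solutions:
 v(y) = C1*exp(-y/3)


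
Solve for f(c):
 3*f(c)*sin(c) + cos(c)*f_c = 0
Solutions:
 f(c) = C1*cos(c)^3


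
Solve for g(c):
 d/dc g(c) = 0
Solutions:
 g(c) = C1


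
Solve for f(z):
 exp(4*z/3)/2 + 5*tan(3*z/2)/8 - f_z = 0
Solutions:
 f(z) = C1 + 3*exp(4*z/3)/8 - 5*log(cos(3*z/2))/12


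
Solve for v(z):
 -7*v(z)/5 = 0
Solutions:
 v(z) = 0


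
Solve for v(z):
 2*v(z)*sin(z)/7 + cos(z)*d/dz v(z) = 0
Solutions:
 v(z) = C1*cos(z)^(2/7)


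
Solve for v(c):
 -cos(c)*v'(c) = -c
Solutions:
 v(c) = C1 + Integral(c/cos(c), c)


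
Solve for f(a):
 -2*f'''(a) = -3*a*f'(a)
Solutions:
 f(a) = C1 + Integral(C2*airyai(2^(2/3)*3^(1/3)*a/2) + C3*airybi(2^(2/3)*3^(1/3)*a/2), a)


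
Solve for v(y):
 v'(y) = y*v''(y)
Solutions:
 v(y) = C1 + C2*y^2


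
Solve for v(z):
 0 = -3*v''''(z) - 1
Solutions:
 v(z) = C1 + C2*z + C3*z^2 + C4*z^3 - z^4/72


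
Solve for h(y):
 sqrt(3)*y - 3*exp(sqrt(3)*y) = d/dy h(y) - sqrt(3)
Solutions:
 h(y) = C1 + sqrt(3)*y^2/2 + sqrt(3)*y - sqrt(3)*exp(sqrt(3)*y)


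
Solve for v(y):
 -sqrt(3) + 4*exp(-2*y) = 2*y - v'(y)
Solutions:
 v(y) = C1 + y^2 + sqrt(3)*y + 2*exp(-2*y)


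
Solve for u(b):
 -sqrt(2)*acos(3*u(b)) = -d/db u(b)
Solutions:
 Integral(1/acos(3*_y), (_y, u(b))) = C1 + sqrt(2)*b


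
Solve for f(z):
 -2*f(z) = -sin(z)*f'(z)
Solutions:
 f(z) = C1*(cos(z) - 1)/(cos(z) + 1)


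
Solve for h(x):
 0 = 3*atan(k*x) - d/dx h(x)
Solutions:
 h(x) = C1 + 3*Piecewise((x*atan(k*x) - log(k^2*x^2 + 1)/(2*k), Ne(k, 0)), (0, True))


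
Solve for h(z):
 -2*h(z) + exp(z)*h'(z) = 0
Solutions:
 h(z) = C1*exp(-2*exp(-z))


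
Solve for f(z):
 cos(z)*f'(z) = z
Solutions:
 f(z) = C1 + Integral(z/cos(z), z)


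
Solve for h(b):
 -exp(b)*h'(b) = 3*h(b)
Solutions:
 h(b) = C1*exp(3*exp(-b))


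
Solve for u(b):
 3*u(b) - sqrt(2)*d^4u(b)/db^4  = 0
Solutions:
 u(b) = C1*exp(-2^(7/8)*3^(1/4)*b/2) + C2*exp(2^(7/8)*3^(1/4)*b/2) + C3*sin(2^(7/8)*3^(1/4)*b/2) + C4*cos(2^(7/8)*3^(1/4)*b/2)


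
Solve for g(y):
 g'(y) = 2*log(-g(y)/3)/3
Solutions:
 -3*Integral(1/(log(-_y) - log(3)), (_y, g(y)))/2 = C1 - y


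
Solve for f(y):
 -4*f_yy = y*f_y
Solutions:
 f(y) = C1 + C2*erf(sqrt(2)*y/4)


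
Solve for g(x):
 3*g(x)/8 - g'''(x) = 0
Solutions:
 g(x) = C3*exp(3^(1/3)*x/2) + (C1*sin(3^(5/6)*x/4) + C2*cos(3^(5/6)*x/4))*exp(-3^(1/3)*x/4)


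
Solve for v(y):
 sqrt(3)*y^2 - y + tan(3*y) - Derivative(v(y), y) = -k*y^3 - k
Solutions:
 v(y) = C1 + k*y^4/4 + k*y + sqrt(3)*y^3/3 - y^2/2 - log(cos(3*y))/3


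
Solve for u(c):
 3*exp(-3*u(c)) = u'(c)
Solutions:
 u(c) = log(C1 + 9*c)/3
 u(c) = log((-3^(1/3) - 3^(5/6)*I)*(C1 + 3*c)^(1/3)/2)
 u(c) = log((-3^(1/3) + 3^(5/6)*I)*(C1 + 3*c)^(1/3)/2)


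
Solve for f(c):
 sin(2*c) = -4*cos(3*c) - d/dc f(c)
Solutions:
 f(c) = C1 - 4*sin(3*c)/3 + cos(2*c)/2


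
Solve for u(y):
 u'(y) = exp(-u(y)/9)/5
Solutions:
 u(y) = 9*log(C1 + y/45)


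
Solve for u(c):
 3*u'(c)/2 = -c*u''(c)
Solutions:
 u(c) = C1 + C2/sqrt(c)


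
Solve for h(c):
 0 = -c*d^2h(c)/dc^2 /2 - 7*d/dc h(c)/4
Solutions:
 h(c) = C1 + C2/c^(5/2)


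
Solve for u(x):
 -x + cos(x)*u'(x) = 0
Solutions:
 u(x) = C1 + Integral(x/cos(x), x)


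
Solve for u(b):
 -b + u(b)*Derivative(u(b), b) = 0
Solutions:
 u(b) = -sqrt(C1 + b^2)
 u(b) = sqrt(C1 + b^2)


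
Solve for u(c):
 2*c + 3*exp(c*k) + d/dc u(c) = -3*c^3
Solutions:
 u(c) = C1 - 3*c^4/4 - c^2 - 3*exp(c*k)/k


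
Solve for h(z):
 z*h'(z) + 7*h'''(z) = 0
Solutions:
 h(z) = C1 + Integral(C2*airyai(-7^(2/3)*z/7) + C3*airybi(-7^(2/3)*z/7), z)


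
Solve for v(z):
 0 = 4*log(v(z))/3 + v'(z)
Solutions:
 li(v(z)) = C1 - 4*z/3


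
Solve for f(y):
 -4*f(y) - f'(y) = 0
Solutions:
 f(y) = C1*exp(-4*y)


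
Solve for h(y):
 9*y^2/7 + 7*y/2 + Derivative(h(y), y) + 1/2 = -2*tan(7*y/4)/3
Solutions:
 h(y) = C1 - 3*y^3/7 - 7*y^2/4 - y/2 + 8*log(cos(7*y/4))/21


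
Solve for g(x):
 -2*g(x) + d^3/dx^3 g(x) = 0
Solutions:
 g(x) = C3*exp(2^(1/3)*x) + (C1*sin(2^(1/3)*sqrt(3)*x/2) + C2*cos(2^(1/3)*sqrt(3)*x/2))*exp(-2^(1/3)*x/2)


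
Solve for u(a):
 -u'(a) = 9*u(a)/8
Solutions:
 u(a) = C1*exp(-9*a/8)


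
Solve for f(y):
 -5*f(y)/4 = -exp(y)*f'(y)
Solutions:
 f(y) = C1*exp(-5*exp(-y)/4)


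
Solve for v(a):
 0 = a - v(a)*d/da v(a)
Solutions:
 v(a) = -sqrt(C1 + a^2)
 v(a) = sqrt(C1 + a^2)


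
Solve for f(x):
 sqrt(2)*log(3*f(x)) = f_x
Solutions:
 -sqrt(2)*Integral(1/(log(_y) + log(3)), (_y, f(x)))/2 = C1 - x


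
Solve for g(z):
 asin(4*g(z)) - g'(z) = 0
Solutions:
 Integral(1/asin(4*_y), (_y, g(z))) = C1 + z


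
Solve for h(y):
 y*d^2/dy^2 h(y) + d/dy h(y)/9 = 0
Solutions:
 h(y) = C1 + C2*y^(8/9)


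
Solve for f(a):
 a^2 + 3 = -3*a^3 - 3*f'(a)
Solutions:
 f(a) = C1 - a^4/4 - a^3/9 - a


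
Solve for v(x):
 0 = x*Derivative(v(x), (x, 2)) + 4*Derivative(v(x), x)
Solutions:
 v(x) = C1 + C2/x^3


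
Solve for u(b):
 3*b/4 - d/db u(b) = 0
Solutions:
 u(b) = C1 + 3*b^2/8


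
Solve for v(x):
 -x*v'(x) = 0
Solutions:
 v(x) = C1


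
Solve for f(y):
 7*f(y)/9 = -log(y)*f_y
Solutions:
 f(y) = C1*exp(-7*li(y)/9)


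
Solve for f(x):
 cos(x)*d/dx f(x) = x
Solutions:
 f(x) = C1 + Integral(x/cos(x), x)


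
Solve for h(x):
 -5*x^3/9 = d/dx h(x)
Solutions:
 h(x) = C1 - 5*x^4/36


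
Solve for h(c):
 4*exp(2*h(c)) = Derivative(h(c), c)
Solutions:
 h(c) = log(-sqrt(-1/(C1 + 4*c))) - log(2)/2
 h(c) = log(-1/(C1 + 4*c))/2 - log(2)/2


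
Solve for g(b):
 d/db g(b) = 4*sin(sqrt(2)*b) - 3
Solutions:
 g(b) = C1 - 3*b - 2*sqrt(2)*cos(sqrt(2)*b)


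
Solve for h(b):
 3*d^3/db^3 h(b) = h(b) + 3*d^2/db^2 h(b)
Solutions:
 h(b) = C1*exp(b*(-2^(2/3)*(3*sqrt(13) + 11)^(1/3) - 2*2^(1/3)/(3*sqrt(13) + 11)^(1/3) + 4)/12)*sin(2^(1/3)*sqrt(3)*b*(-2^(1/3)*(3*sqrt(13) + 11)^(1/3) + 2/(3*sqrt(13) + 11)^(1/3))/12) + C2*exp(b*(-2^(2/3)*(3*sqrt(13) + 11)^(1/3) - 2*2^(1/3)/(3*sqrt(13) + 11)^(1/3) + 4)/12)*cos(2^(1/3)*sqrt(3)*b*(-2^(1/3)*(3*sqrt(13) + 11)^(1/3) + 2/(3*sqrt(13) + 11)^(1/3))/12) + C3*exp(b*(2*2^(1/3)/(3*sqrt(13) + 11)^(1/3) + 2 + 2^(2/3)*(3*sqrt(13) + 11)^(1/3))/6)


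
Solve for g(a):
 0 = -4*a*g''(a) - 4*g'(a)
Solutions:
 g(a) = C1 + C2*log(a)


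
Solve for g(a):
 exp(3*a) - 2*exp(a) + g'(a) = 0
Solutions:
 g(a) = C1 - exp(3*a)/3 + 2*exp(a)


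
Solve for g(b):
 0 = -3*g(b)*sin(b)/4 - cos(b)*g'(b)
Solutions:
 g(b) = C1*cos(b)^(3/4)


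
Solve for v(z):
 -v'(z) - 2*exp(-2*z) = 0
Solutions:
 v(z) = C1 + exp(-2*z)


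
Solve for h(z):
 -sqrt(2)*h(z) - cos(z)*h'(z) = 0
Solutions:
 h(z) = C1*(sin(z) - 1)^(sqrt(2)/2)/(sin(z) + 1)^(sqrt(2)/2)


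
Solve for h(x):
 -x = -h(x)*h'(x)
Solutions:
 h(x) = -sqrt(C1 + x^2)
 h(x) = sqrt(C1 + x^2)


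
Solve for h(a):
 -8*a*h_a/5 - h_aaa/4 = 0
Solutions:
 h(a) = C1 + Integral(C2*airyai(-2*10^(2/3)*a/5) + C3*airybi(-2*10^(2/3)*a/5), a)


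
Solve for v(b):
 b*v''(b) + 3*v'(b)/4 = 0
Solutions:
 v(b) = C1 + C2*b^(1/4)


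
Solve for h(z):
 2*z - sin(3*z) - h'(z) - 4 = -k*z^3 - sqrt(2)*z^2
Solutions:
 h(z) = C1 + k*z^4/4 + sqrt(2)*z^3/3 + z^2 - 4*z + cos(3*z)/3


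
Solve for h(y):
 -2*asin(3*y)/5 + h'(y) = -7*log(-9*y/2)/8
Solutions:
 h(y) = C1 - 7*y*log(-y)/8 + 2*y*asin(3*y)/5 - 7*y*log(3)/4 + 7*y*log(2)/8 + 7*y/8 + 2*sqrt(1 - 9*y^2)/15


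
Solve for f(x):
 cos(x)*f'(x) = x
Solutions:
 f(x) = C1 + Integral(x/cos(x), x)


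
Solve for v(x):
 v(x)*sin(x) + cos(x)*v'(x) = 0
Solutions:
 v(x) = C1*cos(x)


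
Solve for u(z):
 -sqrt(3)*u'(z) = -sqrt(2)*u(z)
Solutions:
 u(z) = C1*exp(sqrt(6)*z/3)


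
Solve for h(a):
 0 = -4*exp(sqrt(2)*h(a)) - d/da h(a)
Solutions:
 h(a) = sqrt(2)*(2*log(1/(C1 + 4*a)) - log(2))/4


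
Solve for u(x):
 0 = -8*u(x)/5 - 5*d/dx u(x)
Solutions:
 u(x) = C1*exp(-8*x/25)


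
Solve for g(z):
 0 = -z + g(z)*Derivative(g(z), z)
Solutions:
 g(z) = -sqrt(C1 + z^2)
 g(z) = sqrt(C1 + z^2)


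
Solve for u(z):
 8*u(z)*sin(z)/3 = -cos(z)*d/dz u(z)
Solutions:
 u(z) = C1*cos(z)^(8/3)


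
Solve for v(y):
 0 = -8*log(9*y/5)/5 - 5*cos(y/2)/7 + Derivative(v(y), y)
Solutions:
 v(y) = C1 + 8*y*log(y)/5 - 8*y*log(5)/5 - 8*y/5 + 16*y*log(3)/5 + 10*sin(y/2)/7


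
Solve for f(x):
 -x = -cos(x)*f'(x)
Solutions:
 f(x) = C1 + Integral(x/cos(x), x)


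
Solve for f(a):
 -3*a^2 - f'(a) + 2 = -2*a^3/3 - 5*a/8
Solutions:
 f(a) = C1 + a^4/6 - a^3 + 5*a^2/16 + 2*a


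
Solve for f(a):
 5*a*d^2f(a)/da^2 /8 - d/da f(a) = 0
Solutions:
 f(a) = C1 + C2*a^(13/5)


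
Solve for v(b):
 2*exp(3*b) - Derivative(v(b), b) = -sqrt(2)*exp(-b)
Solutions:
 v(b) = C1 + 2*exp(3*b)/3 - sqrt(2)*exp(-b)


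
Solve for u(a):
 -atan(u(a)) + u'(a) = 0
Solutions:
 Integral(1/atan(_y), (_y, u(a))) = C1 + a


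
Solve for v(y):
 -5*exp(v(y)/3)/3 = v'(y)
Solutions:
 v(y) = 3*log(1/(C1 + 5*y)) + 6*log(3)


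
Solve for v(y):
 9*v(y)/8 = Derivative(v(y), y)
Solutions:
 v(y) = C1*exp(9*y/8)


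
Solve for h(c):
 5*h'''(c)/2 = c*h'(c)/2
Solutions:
 h(c) = C1 + Integral(C2*airyai(5^(2/3)*c/5) + C3*airybi(5^(2/3)*c/5), c)


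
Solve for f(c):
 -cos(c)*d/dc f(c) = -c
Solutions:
 f(c) = C1 + Integral(c/cos(c), c)


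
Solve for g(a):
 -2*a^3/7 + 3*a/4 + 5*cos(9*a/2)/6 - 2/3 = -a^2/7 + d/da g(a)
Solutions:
 g(a) = C1 - a^4/14 + a^3/21 + 3*a^2/8 - 2*a/3 + 5*sin(9*a/2)/27


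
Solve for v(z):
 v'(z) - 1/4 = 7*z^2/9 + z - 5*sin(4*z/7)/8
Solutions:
 v(z) = C1 + 7*z^3/27 + z^2/2 + z/4 + 35*cos(4*z/7)/32


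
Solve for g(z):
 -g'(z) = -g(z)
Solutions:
 g(z) = C1*exp(z)


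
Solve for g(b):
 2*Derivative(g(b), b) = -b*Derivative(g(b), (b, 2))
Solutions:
 g(b) = C1 + C2/b


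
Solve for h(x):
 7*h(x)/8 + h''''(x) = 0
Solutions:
 h(x) = (C1*sin(2^(3/4)*7^(1/4)*x/4) + C2*cos(2^(3/4)*7^(1/4)*x/4))*exp(-2^(3/4)*7^(1/4)*x/4) + (C3*sin(2^(3/4)*7^(1/4)*x/4) + C4*cos(2^(3/4)*7^(1/4)*x/4))*exp(2^(3/4)*7^(1/4)*x/4)


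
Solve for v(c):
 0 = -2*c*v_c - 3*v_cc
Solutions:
 v(c) = C1 + C2*erf(sqrt(3)*c/3)


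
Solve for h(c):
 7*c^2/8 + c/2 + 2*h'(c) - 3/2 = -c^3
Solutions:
 h(c) = C1 - c^4/8 - 7*c^3/48 - c^2/8 + 3*c/4


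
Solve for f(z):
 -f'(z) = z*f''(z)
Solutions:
 f(z) = C1 + C2*log(z)


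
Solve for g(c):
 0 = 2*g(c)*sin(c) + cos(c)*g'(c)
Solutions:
 g(c) = C1*cos(c)^2


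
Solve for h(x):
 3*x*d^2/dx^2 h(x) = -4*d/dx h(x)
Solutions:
 h(x) = C1 + C2/x^(1/3)


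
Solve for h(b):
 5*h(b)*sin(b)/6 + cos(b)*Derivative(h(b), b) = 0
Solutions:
 h(b) = C1*cos(b)^(5/6)


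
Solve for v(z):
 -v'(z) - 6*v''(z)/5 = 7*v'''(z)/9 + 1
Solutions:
 v(z) = C1 - z + (C2*sin(3*sqrt(94)*z/35) + C3*cos(3*sqrt(94)*z/35))*exp(-27*z/35)


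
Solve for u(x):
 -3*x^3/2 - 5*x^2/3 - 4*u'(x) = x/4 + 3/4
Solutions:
 u(x) = C1 - 3*x^4/32 - 5*x^3/36 - x^2/32 - 3*x/16


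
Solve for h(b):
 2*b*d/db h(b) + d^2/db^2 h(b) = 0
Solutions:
 h(b) = C1 + C2*erf(b)


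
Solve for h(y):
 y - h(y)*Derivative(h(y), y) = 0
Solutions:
 h(y) = -sqrt(C1 + y^2)
 h(y) = sqrt(C1 + y^2)


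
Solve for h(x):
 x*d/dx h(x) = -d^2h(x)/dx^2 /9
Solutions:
 h(x) = C1 + C2*erf(3*sqrt(2)*x/2)


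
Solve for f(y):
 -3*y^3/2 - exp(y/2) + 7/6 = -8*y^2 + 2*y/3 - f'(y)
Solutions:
 f(y) = C1 + 3*y^4/8 - 8*y^3/3 + y^2/3 - 7*y/6 + 2*exp(y/2)


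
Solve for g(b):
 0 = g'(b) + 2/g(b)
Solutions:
 g(b) = -sqrt(C1 - 4*b)
 g(b) = sqrt(C1 - 4*b)


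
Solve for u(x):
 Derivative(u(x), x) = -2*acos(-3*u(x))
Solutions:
 Integral(1/acos(-3*_y), (_y, u(x))) = C1 - 2*x


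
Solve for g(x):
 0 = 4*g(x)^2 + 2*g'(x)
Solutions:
 g(x) = 1/(C1 + 2*x)


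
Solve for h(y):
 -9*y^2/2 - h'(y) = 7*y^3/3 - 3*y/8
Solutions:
 h(y) = C1 - 7*y^4/12 - 3*y^3/2 + 3*y^2/16


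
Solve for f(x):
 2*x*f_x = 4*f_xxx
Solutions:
 f(x) = C1 + Integral(C2*airyai(2^(2/3)*x/2) + C3*airybi(2^(2/3)*x/2), x)


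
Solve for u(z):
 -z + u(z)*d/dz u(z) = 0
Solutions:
 u(z) = -sqrt(C1 + z^2)
 u(z) = sqrt(C1 + z^2)


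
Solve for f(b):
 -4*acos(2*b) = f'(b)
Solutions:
 f(b) = C1 - 4*b*acos(2*b) + 2*sqrt(1 - 4*b^2)


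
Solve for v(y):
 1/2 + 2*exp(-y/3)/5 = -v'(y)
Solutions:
 v(y) = C1 - y/2 + 6*exp(-y/3)/5


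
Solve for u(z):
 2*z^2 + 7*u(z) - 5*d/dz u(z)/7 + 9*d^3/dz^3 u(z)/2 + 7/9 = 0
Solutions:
 u(z) = C1*exp(z*(10/(sqrt(85745121)/441 + 21)^(1/3) + 21*(sqrt(85745121)/441 + 21)^(1/3))/126)*sin(sqrt(3)*z*(-21*(sqrt(85745121)/441 + 21)^(1/3) + 10/(sqrt(85745121)/441 + 21)^(1/3))/126) + C2*exp(z*(10/(sqrt(85745121)/441 + 21)^(1/3) + 21*(sqrt(85745121)/441 + 21)^(1/3))/126)*cos(sqrt(3)*z*(-21*(sqrt(85745121)/441 + 21)^(1/3) + 10/(sqrt(85745121)/441 + 21)^(1/3))/126) + C3*exp(-z*(10/(sqrt(85745121)/441 + 21)^(1/3) + 21*(sqrt(85745121)/441 + 21)^(1/3))/63) - 2*z^2/7 - 20*z/343 - 17707/151263


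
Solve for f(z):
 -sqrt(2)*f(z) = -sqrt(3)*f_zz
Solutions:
 f(z) = C1*exp(-2^(1/4)*3^(3/4)*z/3) + C2*exp(2^(1/4)*3^(3/4)*z/3)


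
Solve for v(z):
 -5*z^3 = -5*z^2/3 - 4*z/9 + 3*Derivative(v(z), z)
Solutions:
 v(z) = C1 - 5*z^4/12 + 5*z^3/27 + 2*z^2/27


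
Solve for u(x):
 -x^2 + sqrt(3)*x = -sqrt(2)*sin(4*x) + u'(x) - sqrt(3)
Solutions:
 u(x) = C1 - x^3/3 + sqrt(3)*x^2/2 + sqrt(3)*x - sqrt(2)*cos(4*x)/4


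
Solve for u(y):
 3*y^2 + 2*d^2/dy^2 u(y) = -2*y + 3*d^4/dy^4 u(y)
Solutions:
 u(y) = C1 + C2*y + C3*exp(-sqrt(6)*y/3) + C4*exp(sqrt(6)*y/3) - y^4/8 - y^3/6 - 9*y^2/4


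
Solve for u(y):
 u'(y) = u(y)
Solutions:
 u(y) = C1*exp(y)


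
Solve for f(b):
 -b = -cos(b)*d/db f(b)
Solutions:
 f(b) = C1 + Integral(b/cos(b), b)


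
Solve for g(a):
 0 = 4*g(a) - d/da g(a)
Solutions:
 g(a) = C1*exp(4*a)


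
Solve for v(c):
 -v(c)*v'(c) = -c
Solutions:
 v(c) = -sqrt(C1 + c^2)
 v(c) = sqrt(C1 + c^2)


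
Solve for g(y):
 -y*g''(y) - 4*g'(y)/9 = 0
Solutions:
 g(y) = C1 + C2*y^(5/9)


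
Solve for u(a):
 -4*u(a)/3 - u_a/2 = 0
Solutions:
 u(a) = C1*exp(-8*a/3)


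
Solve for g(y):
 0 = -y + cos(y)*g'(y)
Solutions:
 g(y) = C1 + Integral(y/cos(y), y)


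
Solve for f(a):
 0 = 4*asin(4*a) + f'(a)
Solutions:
 f(a) = C1 - 4*a*asin(4*a) - sqrt(1 - 16*a^2)


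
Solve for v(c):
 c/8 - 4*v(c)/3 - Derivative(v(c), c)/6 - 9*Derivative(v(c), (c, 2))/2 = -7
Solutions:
 v(c) = 3*c/32 + (C1*sin(sqrt(863)*c/54) + C2*cos(sqrt(863)*c/54))*exp(-c/54) + 1341/256


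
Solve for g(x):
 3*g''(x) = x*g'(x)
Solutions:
 g(x) = C1 + C2*erfi(sqrt(6)*x/6)


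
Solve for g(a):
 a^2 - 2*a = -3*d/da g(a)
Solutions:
 g(a) = C1 - a^3/9 + a^2/3


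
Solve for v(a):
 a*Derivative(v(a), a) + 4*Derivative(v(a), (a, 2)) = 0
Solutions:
 v(a) = C1 + C2*erf(sqrt(2)*a/4)


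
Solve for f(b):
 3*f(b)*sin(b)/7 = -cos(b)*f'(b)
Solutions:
 f(b) = C1*cos(b)^(3/7)


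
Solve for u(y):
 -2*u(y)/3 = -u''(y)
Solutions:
 u(y) = C1*exp(-sqrt(6)*y/3) + C2*exp(sqrt(6)*y/3)


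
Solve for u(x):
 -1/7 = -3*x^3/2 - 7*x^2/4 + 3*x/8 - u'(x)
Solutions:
 u(x) = C1 - 3*x^4/8 - 7*x^3/12 + 3*x^2/16 + x/7


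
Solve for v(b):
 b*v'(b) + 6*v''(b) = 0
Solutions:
 v(b) = C1 + C2*erf(sqrt(3)*b/6)


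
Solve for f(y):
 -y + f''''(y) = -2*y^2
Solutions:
 f(y) = C1 + C2*y + C3*y^2 + C4*y^3 - y^6/180 + y^5/120


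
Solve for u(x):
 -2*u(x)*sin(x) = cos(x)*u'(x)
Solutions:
 u(x) = C1*cos(x)^2


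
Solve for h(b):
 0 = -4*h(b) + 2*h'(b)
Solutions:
 h(b) = C1*exp(2*b)


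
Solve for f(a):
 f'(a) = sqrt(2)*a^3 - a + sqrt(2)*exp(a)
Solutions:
 f(a) = C1 + sqrt(2)*a^4/4 - a^2/2 + sqrt(2)*exp(a)


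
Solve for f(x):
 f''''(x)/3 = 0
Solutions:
 f(x) = C1 + C2*x + C3*x^2 + C4*x^3


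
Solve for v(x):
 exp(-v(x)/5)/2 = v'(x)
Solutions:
 v(x) = 5*log(C1 + x/10)


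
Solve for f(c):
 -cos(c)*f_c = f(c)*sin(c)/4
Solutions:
 f(c) = C1*cos(c)^(1/4)


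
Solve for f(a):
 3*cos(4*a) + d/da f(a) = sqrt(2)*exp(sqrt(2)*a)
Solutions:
 f(a) = C1 + exp(sqrt(2)*a) - 3*sin(4*a)/4


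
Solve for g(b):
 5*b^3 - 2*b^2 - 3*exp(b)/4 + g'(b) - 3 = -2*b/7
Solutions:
 g(b) = C1 - 5*b^4/4 + 2*b^3/3 - b^2/7 + 3*b + 3*exp(b)/4


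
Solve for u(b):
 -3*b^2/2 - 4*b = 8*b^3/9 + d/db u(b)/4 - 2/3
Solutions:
 u(b) = C1 - 8*b^4/9 - 2*b^3 - 8*b^2 + 8*b/3


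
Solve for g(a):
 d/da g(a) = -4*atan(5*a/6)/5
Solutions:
 g(a) = C1 - 4*a*atan(5*a/6)/5 + 12*log(25*a^2 + 36)/25


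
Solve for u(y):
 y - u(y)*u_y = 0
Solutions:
 u(y) = -sqrt(C1 + y^2)
 u(y) = sqrt(C1 + y^2)


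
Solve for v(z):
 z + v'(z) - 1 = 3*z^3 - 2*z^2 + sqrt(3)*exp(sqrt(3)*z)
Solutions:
 v(z) = C1 + 3*z^4/4 - 2*z^3/3 - z^2/2 + z + exp(sqrt(3)*z)


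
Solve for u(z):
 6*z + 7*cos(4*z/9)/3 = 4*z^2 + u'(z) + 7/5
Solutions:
 u(z) = C1 - 4*z^3/3 + 3*z^2 - 7*z/5 + 21*sin(4*z/9)/4


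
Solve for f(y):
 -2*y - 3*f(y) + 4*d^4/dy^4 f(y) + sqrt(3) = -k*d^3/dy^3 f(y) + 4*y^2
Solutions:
 f(y) = C1*exp(y*(-k - 8*sqrt(k^2/64 + 2^(2/3)*(-3*k^2 + sqrt(9*k^4 + 16384))^(1/3)/8 - 4*2^(1/3)/(-3*k^2 + sqrt(9*k^4 + 16384))^(1/3)) + 8*sqrt(k^3/(256*sqrt(k^2/64 + 2^(2/3)*(-3*k^2 + sqrt(9*k^4 + 16384))^(1/3)/8 - 4*2^(1/3)/(-3*k^2 + sqrt(9*k^4 + 16384))^(1/3))) + k^2/32 - 2^(2/3)*(-3*k^2 + sqrt(9*k^4 + 16384))^(1/3)/8 + 4*2^(1/3)/(-3*k^2 + sqrt(9*k^4 + 16384))^(1/3)))/16) + C2*exp(y*(-k + 8*sqrt(k^2/64 + 2^(2/3)*(-3*k^2 + sqrt(9*k^4 + 16384))^(1/3)/8 - 4*2^(1/3)/(-3*k^2 + sqrt(9*k^4 + 16384))^(1/3)) - 8*sqrt(-k^3/(256*sqrt(k^2/64 + 2^(2/3)*(-3*k^2 + sqrt(9*k^4 + 16384))^(1/3)/8 - 4*2^(1/3)/(-3*k^2 + sqrt(9*k^4 + 16384))^(1/3))) + k^2/32 - 2^(2/3)*(-3*k^2 + sqrt(9*k^4 + 16384))^(1/3)/8 + 4*2^(1/3)/(-3*k^2 + sqrt(9*k^4 + 16384))^(1/3)))/16) + C3*exp(y*(-k + 8*sqrt(k^2/64 + 2^(2/3)*(-3*k^2 + sqrt(9*k^4 + 16384))^(1/3)/8 - 4*2^(1/3)/(-3*k^2 + sqrt(9*k^4 + 16384))^(1/3)) + 8*sqrt(-k^3/(256*sqrt(k^2/64 + 2^(2/3)*(-3*k^2 + sqrt(9*k^4 + 16384))^(1/3)/8 - 4*2^(1/3)/(-3*k^2 + sqrt(9*k^4 + 16384))^(1/3))) + k^2/32 - 2^(2/3)*(-3*k^2 + sqrt(9*k^4 + 16384))^(1/3)/8 + 4*2^(1/3)/(-3*k^2 + sqrt(9*k^4 + 16384))^(1/3)))/16) + C4*exp(-y*(k + 8*sqrt(k^2/64 + 2^(2/3)*(-3*k^2 + sqrt(9*k^4 + 16384))^(1/3)/8 - 4*2^(1/3)/(-3*k^2 + sqrt(9*k^4 + 16384))^(1/3)) + 8*sqrt(k^3/(256*sqrt(k^2/64 + 2^(2/3)*(-3*k^2 + sqrt(9*k^4 + 16384))^(1/3)/8 - 4*2^(1/3)/(-3*k^2 + sqrt(9*k^4 + 16384))^(1/3))) + k^2/32 - 2^(2/3)*(-3*k^2 + sqrt(9*k^4 + 16384))^(1/3)/8 + 4*2^(1/3)/(-3*k^2 + sqrt(9*k^4 + 16384))^(1/3)))/16) - 4*y^2/3 - 2*y/3 + sqrt(3)/3


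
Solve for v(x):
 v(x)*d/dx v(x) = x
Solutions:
 v(x) = -sqrt(C1 + x^2)
 v(x) = sqrt(C1 + x^2)


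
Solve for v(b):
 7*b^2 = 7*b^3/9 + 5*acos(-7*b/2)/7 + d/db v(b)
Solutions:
 v(b) = C1 - 7*b^4/36 + 7*b^3/3 - 5*b*acos(-7*b/2)/7 - 5*sqrt(4 - 49*b^2)/49


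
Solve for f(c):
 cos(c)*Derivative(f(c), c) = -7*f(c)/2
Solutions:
 f(c) = C1*(sin(c) - 1)^(7/4)/(sin(c) + 1)^(7/4)


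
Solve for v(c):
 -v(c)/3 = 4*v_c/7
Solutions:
 v(c) = C1*exp(-7*c/12)


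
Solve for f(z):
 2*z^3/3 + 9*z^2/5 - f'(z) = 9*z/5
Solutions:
 f(z) = C1 + z^4/6 + 3*z^3/5 - 9*z^2/10


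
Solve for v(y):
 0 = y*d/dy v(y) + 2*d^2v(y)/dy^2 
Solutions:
 v(y) = C1 + C2*erf(y/2)


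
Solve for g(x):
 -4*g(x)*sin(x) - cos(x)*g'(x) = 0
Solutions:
 g(x) = C1*cos(x)^4


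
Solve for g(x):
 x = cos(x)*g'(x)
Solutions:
 g(x) = C1 + Integral(x/cos(x), x)


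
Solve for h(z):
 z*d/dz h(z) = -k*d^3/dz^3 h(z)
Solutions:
 h(z) = C1 + Integral(C2*airyai(z*(-1/k)^(1/3)) + C3*airybi(z*(-1/k)^(1/3)), z)


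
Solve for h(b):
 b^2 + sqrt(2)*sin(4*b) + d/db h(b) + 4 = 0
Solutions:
 h(b) = C1 - b^3/3 - 4*b + sqrt(2)*cos(4*b)/4


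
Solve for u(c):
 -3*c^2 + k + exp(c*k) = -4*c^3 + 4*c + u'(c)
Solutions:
 u(c) = C1 + c^4 - c^3 - 2*c^2 + c*k + exp(c*k)/k


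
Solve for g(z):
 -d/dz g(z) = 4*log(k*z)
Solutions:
 g(z) = C1 - 4*z*log(k*z) + 4*z


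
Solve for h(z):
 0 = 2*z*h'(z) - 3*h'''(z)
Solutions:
 h(z) = C1 + Integral(C2*airyai(2^(1/3)*3^(2/3)*z/3) + C3*airybi(2^(1/3)*3^(2/3)*z/3), z)


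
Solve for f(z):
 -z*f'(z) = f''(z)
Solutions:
 f(z) = C1 + C2*erf(sqrt(2)*z/2)


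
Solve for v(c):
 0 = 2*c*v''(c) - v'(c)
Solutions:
 v(c) = C1 + C2*c^(3/2)


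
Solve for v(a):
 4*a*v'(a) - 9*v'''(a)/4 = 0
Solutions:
 v(a) = C1 + Integral(C2*airyai(2*6^(1/3)*a/3) + C3*airybi(2*6^(1/3)*a/3), a)


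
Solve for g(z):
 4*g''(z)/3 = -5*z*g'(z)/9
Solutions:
 g(z) = C1 + C2*erf(sqrt(30)*z/12)


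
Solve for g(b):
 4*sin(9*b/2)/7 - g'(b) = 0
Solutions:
 g(b) = C1 - 8*cos(9*b/2)/63


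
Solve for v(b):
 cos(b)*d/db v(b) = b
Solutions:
 v(b) = C1 + Integral(b/cos(b), b)


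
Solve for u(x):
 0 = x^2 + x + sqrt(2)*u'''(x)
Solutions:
 u(x) = C1 + C2*x + C3*x^2 - sqrt(2)*x^5/120 - sqrt(2)*x^4/48


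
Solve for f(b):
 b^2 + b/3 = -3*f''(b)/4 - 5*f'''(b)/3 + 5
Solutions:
 f(b) = C1 + C2*b + C3*exp(-9*b/20) - b^4/9 + 74*b^3/81 - 670*b^2/243


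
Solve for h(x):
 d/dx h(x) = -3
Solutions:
 h(x) = C1 - 3*x


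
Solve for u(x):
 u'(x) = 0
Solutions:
 u(x) = C1


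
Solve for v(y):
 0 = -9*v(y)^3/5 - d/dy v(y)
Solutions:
 v(y) = -sqrt(10)*sqrt(-1/(C1 - 9*y))/2
 v(y) = sqrt(10)*sqrt(-1/(C1 - 9*y))/2


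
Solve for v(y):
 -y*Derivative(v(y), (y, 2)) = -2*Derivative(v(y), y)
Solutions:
 v(y) = C1 + C2*y^3


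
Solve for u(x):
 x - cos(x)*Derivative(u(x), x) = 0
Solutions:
 u(x) = C1 + Integral(x/cos(x), x)


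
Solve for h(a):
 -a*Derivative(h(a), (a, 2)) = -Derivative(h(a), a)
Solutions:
 h(a) = C1 + C2*a^2


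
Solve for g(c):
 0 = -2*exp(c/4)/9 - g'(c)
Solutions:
 g(c) = C1 - 8*exp(c/4)/9


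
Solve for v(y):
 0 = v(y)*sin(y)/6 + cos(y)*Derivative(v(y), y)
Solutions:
 v(y) = C1*cos(y)^(1/6)


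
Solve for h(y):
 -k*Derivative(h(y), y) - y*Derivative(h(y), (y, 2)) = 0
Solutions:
 h(y) = C1 + y^(1 - re(k))*(C2*sin(log(y)*Abs(im(k))) + C3*cos(log(y)*im(k)))


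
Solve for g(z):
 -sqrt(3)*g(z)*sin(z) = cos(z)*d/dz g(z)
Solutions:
 g(z) = C1*cos(z)^(sqrt(3))


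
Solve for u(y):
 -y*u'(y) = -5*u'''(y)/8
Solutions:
 u(y) = C1 + Integral(C2*airyai(2*5^(2/3)*y/5) + C3*airybi(2*5^(2/3)*y/5), y)


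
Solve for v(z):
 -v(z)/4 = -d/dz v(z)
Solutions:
 v(z) = C1*exp(z/4)


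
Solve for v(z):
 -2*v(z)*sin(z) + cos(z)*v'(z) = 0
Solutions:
 v(z) = C1/cos(z)^2


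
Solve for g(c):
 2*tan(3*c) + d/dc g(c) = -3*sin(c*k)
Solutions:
 g(c) = C1 - 3*Piecewise((-cos(c*k)/k, Ne(k, 0)), (0, True)) + 2*log(cos(3*c))/3


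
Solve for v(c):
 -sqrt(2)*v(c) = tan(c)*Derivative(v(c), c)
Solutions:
 v(c) = C1/sin(c)^(sqrt(2))


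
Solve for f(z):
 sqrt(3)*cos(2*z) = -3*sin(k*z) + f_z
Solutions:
 f(z) = C1 + sqrt(3)*sin(2*z)/2 - 3*cos(k*z)/k


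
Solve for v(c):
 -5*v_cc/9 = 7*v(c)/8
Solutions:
 v(c) = C1*sin(3*sqrt(70)*c/20) + C2*cos(3*sqrt(70)*c/20)


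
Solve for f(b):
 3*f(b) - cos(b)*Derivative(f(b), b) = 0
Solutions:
 f(b) = C1*(sin(b) + 1)^(3/2)/(sin(b) - 1)^(3/2)


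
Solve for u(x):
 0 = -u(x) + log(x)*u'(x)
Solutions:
 u(x) = C1*exp(li(x))


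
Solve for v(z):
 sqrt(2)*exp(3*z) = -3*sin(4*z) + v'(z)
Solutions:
 v(z) = C1 + sqrt(2)*exp(3*z)/3 - 3*cos(4*z)/4


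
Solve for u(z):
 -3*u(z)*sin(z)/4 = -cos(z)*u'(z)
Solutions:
 u(z) = C1/cos(z)^(3/4)


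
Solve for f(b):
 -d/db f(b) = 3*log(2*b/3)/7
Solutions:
 f(b) = C1 - 3*b*log(b)/7 - 3*b*log(2)/7 + 3*b/7 + 3*b*log(3)/7


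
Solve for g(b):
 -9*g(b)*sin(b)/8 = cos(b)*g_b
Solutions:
 g(b) = C1*cos(b)^(9/8)


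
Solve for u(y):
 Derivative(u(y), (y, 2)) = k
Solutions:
 u(y) = C1 + C2*y + k*y^2/2


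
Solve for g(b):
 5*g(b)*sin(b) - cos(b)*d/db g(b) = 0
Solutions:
 g(b) = C1/cos(b)^5


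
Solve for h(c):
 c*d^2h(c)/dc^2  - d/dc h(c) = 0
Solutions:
 h(c) = C1 + C2*c^2


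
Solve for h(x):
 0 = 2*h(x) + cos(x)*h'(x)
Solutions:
 h(x) = C1*(sin(x) - 1)/(sin(x) + 1)


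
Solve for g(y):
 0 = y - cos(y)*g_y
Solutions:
 g(y) = C1 + Integral(y/cos(y), y)


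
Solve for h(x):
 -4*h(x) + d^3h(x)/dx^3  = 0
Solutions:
 h(x) = C3*exp(2^(2/3)*x) + (C1*sin(2^(2/3)*sqrt(3)*x/2) + C2*cos(2^(2/3)*sqrt(3)*x/2))*exp(-2^(2/3)*x/2)


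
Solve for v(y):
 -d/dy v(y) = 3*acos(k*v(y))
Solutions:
 Integral(1/acos(_y*k), (_y, v(y))) = C1 - 3*y


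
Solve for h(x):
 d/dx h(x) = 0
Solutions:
 h(x) = C1


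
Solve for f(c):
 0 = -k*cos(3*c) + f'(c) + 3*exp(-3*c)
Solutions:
 f(c) = C1 + k*sin(3*c)/3 + exp(-3*c)


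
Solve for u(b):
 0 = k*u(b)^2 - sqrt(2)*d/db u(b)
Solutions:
 u(b) = -2/(C1 + sqrt(2)*b*k)


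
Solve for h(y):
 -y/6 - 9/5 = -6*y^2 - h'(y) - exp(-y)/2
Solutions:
 h(y) = C1 - 2*y^3 + y^2/12 + 9*y/5 + exp(-y)/2


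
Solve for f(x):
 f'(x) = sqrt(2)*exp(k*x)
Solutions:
 f(x) = C1 + sqrt(2)*exp(k*x)/k


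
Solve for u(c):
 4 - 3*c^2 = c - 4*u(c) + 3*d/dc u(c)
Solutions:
 u(c) = C1*exp(4*c/3) + 3*c^2/4 + 11*c/8 + 1/32


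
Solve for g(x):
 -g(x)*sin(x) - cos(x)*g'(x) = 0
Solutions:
 g(x) = C1*cos(x)


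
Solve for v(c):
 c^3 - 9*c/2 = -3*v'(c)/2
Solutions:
 v(c) = C1 - c^4/6 + 3*c^2/2


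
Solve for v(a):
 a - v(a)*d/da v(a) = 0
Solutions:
 v(a) = -sqrt(C1 + a^2)
 v(a) = sqrt(C1 + a^2)


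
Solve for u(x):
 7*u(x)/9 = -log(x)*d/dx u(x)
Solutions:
 u(x) = C1*exp(-7*li(x)/9)


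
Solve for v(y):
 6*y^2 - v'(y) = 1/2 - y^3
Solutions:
 v(y) = C1 + y^4/4 + 2*y^3 - y/2


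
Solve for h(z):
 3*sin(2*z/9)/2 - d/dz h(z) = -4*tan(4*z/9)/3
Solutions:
 h(z) = C1 - 3*log(cos(4*z/9)) - 27*cos(2*z/9)/4


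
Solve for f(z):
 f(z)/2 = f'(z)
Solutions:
 f(z) = C1*exp(z/2)


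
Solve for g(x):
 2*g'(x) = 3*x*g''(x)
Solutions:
 g(x) = C1 + C2*x^(5/3)


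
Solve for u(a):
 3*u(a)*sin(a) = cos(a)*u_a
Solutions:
 u(a) = C1/cos(a)^3


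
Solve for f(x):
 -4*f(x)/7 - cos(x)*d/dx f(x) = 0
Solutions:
 f(x) = C1*(sin(x) - 1)^(2/7)/(sin(x) + 1)^(2/7)


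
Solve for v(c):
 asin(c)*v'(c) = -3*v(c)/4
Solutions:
 v(c) = C1*exp(-3*Integral(1/asin(c), c)/4)


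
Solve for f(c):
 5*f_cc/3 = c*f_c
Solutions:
 f(c) = C1 + C2*erfi(sqrt(30)*c/10)


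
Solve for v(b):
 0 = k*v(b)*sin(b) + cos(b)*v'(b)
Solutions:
 v(b) = C1*exp(k*log(cos(b)))


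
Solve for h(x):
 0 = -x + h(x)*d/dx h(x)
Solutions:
 h(x) = -sqrt(C1 + x^2)
 h(x) = sqrt(C1 + x^2)


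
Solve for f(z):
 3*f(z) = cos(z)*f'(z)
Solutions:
 f(z) = C1*(sin(z) + 1)^(3/2)/(sin(z) - 1)^(3/2)


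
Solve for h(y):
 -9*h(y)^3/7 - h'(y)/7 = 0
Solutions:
 h(y) = -sqrt(2)*sqrt(-1/(C1 - 9*y))/2
 h(y) = sqrt(2)*sqrt(-1/(C1 - 9*y))/2


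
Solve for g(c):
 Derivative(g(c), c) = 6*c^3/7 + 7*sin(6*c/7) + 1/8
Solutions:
 g(c) = C1 + 3*c^4/14 + c/8 - 49*cos(6*c/7)/6


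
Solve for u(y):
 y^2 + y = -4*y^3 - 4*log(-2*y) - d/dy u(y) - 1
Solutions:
 u(y) = C1 - y^4 - y^3/3 - y^2/2 - 4*y*log(-y) + y*(3 - 4*log(2))


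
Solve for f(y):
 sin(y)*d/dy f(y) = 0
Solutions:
 f(y) = C1


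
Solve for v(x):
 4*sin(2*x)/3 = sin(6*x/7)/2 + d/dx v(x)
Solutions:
 v(x) = C1 + 7*cos(6*x/7)/12 - 2*cos(2*x)/3


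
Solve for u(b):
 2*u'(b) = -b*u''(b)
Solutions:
 u(b) = C1 + C2/b


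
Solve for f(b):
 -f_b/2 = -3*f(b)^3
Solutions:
 f(b) = -sqrt(2)*sqrt(-1/(C1 + 6*b))/2
 f(b) = sqrt(2)*sqrt(-1/(C1 + 6*b))/2


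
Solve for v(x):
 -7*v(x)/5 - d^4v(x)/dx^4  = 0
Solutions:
 v(x) = (C1*sin(sqrt(2)*5^(3/4)*7^(1/4)*x/10) + C2*cos(sqrt(2)*5^(3/4)*7^(1/4)*x/10))*exp(-sqrt(2)*5^(3/4)*7^(1/4)*x/10) + (C3*sin(sqrt(2)*5^(3/4)*7^(1/4)*x/10) + C4*cos(sqrt(2)*5^(3/4)*7^(1/4)*x/10))*exp(sqrt(2)*5^(3/4)*7^(1/4)*x/10)


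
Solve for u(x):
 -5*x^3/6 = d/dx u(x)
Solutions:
 u(x) = C1 - 5*x^4/24


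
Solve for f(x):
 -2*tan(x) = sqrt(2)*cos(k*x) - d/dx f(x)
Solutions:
 f(x) = C1 + sqrt(2)*Piecewise((sin(k*x)/k, Ne(k, 0)), (x, True)) - 2*log(cos(x))


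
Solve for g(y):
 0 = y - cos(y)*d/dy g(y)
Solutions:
 g(y) = C1 + Integral(y/cos(y), y)


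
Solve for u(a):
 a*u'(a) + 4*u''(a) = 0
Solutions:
 u(a) = C1 + C2*erf(sqrt(2)*a/4)


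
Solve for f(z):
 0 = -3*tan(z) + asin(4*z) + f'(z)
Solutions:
 f(z) = C1 - z*asin(4*z) - sqrt(1 - 16*z^2)/4 - 3*log(cos(z))


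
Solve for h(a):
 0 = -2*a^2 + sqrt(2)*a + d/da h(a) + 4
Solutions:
 h(a) = C1 + 2*a^3/3 - sqrt(2)*a^2/2 - 4*a


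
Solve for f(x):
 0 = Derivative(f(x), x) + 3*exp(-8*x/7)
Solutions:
 f(x) = C1 + 21*exp(-8*x/7)/8


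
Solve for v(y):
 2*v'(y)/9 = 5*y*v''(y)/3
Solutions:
 v(y) = C1 + C2*y^(17/15)


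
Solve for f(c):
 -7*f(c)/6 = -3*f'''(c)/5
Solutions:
 f(c) = C3*exp(420^(1/3)*c/6) + (C1*sin(140^(1/3)*3^(5/6)*c/12) + C2*cos(140^(1/3)*3^(5/6)*c/12))*exp(-420^(1/3)*c/12)


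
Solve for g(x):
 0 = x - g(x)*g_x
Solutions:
 g(x) = -sqrt(C1 + x^2)
 g(x) = sqrt(C1 + x^2)


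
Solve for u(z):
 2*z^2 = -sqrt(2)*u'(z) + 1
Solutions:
 u(z) = C1 - sqrt(2)*z^3/3 + sqrt(2)*z/2


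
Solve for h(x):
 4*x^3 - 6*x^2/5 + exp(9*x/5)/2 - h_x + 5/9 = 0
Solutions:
 h(x) = C1 + x^4 - 2*x^3/5 + 5*x/9 + 5*exp(9*x/5)/18


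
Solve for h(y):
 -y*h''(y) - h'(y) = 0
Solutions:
 h(y) = C1 + C2*log(y)


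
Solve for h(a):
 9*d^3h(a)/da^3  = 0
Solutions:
 h(a) = C1 + C2*a + C3*a^2


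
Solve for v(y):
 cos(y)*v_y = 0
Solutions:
 v(y) = C1


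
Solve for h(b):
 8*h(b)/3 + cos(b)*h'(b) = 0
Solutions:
 h(b) = C1*(sin(b) - 1)^(4/3)/(sin(b) + 1)^(4/3)


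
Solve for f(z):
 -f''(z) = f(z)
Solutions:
 f(z) = C1*sin(z) + C2*cos(z)


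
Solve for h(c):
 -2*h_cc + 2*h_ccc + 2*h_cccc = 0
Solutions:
 h(c) = C1 + C2*c + C3*exp(c*(-1 + sqrt(5))/2) + C4*exp(-c*(1 + sqrt(5))/2)


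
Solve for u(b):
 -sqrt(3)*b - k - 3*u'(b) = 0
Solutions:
 u(b) = C1 - sqrt(3)*b^2/6 - b*k/3


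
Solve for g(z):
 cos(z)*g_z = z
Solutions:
 g(z) = C1 + Integral(z/cos(z), z)


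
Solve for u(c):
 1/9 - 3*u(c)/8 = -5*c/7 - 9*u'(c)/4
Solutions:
 u(c) = C1*exp(c/6) + 40*c/21 + 2216/189


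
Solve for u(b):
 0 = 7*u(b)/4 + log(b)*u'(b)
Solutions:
 u(b) = C1*exp(-7*li(b)/4)


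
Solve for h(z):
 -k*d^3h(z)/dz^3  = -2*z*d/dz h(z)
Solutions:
 h(z) = C1 + Integral(C2*airyai(2^(1/3)*z*(1/k)^(1/3)) + C3*airybi(2^(1/3)*z*(1/k)^(1/3)), z)


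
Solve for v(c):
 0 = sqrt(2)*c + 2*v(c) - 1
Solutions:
 v(c) = -sqrt(2)*c/2 + 1/2


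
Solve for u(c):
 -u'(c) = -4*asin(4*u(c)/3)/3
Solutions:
 Integral(1/asin(4*_y/3), (_y, u(c))) = C1 + 4*c/3


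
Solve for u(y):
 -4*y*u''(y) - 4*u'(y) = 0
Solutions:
 u(y) = C1 + C2*log(y)


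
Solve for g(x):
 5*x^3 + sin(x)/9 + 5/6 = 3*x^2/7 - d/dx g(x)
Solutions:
 g(x) = C1 - 5*x^4/4 + x^3/7 - 5*x/6 + cos(x)/9


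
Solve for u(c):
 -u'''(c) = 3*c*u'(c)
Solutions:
 u(c) = C1 + Integral(C2*airyai(-3^(1/3)*c) + C3*airybi(-3^(1/3)*c), c)


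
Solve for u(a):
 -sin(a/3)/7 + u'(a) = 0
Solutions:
 u(a) = C1 - 3*cos(a/3)/7


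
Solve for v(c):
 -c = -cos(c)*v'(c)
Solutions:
 v(c) = C1 + Integral(c/cos(c), c)


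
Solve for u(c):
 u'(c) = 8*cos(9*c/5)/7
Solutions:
 u(c) = C1 + 40*sin(9*c/5)/63


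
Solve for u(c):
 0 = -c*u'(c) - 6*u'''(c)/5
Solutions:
 u(c) = C1 + Integral(C2*airyai(-5^(1/3)*6^(2/3)*c/6) + C3*airybi(-5^(1/3)*6^(2/3)*c/6), c)


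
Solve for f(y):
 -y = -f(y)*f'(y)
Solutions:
 f(y) = -sqrt(C1 + y^2)
 f(y) = sqrt(C1 + y^2)


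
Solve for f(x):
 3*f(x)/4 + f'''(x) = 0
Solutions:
 f(x) = C3*exp(-6^(1/3)*x/2) + (C1*sin(2^(1/3)*3^(5/6)*x/4) + C2*cos(2^(1/3)*3^(5/6)*x/4))*exp(6^(1/3)*x/4)


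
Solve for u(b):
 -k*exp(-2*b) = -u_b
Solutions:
 u(b) = C1 - k*exp(-2*b)/2


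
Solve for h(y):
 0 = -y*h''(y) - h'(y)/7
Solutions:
 h(y) = C1 + C2*y^(6/7)


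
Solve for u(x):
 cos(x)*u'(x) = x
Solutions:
 u(x) = C1 + Integral(x/cos(x), x)


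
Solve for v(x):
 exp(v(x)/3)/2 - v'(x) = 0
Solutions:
 v(x) = 3*log(-1/(C1 + x)) + 3*log(6)


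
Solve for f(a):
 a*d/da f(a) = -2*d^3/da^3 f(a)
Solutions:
 f(a) = C1 + Integral(C2*airyai(-2^(2/3)*a/2) + C3*airybi(-2^(2/3)*a/2), a)


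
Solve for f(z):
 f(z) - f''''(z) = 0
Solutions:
 f(z) = C1*exp(-z) + C2*exp(z) + C3*sin(z) + C4*cos(z)


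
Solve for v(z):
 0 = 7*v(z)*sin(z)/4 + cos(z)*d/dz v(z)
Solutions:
 v(z) = C1*cos(z)^(7/4)


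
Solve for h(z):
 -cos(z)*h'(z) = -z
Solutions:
 h(z) = C1 + Integral(z/cos(z), z)


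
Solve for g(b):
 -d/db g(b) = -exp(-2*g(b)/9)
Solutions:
 g(b) = 9*log(-sqrt(C1 + b)) - 9*log(3) + 9*log(2)/2
 g(b) = 9*log(C1 + b)/2 - 9*log(3) + 9*log(2)/2


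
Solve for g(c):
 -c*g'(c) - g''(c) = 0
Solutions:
 g(c) = C1 + C2*erf(sqrt(2)*c/2)


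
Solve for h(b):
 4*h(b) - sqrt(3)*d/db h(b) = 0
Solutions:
 h(b) = C1*exp(4*sqrt(3)*b/3)


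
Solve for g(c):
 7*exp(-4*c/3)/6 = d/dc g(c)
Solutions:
 g(c) = C1 - 7*exp(-4*c/3)/8


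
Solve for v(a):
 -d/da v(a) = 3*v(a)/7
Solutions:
 v(a) = C1*exp(-3*a/7)


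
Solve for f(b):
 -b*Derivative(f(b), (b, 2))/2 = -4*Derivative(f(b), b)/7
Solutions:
 f(b) = C1 + C2*b^(15/7)


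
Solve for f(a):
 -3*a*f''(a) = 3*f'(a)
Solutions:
 f(a) = C1 + C2*log(a)


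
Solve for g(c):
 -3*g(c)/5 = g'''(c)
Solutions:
 g(c) = C3*exp(-3^(1/3)*5^(2/3)*c/5) + (C1*sin(3^(5/6)*5^(2/3)*c/10) + C2*cos(3^(5/6)*5^(2/3)*c/10))*exp(3^(1/3)*5^(2/3)*c/10)


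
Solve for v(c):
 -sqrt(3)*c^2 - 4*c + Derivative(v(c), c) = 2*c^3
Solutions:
 v(c) = C1 + c^4/2 + sqrt(3)*c^3/3 + 2*c^2


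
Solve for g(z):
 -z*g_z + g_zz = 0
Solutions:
 g(z) = C1 + C2*erfi(sqrt(2)*z/2)


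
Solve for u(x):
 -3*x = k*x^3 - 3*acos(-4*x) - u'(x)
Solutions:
 u(x) = C1 + k*x^4/4 + 3*x^2/2 - 3*x*acos(-4*x) - 3*sqrt(1 - 16*x^2)/4


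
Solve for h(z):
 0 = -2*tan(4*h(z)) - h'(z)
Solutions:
 h(z) = -asin(C1*exp(-8*z))/4 + pi/4
 h(z) = asin(C1*exp(-8*z))/4


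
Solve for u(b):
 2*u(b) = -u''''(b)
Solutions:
 u(b) = (C1*sin(2^(3/4)*b/2) + C2*cos(2^(3/4)*b/2))*exp(-2^(3/4)*b/2) + (C3*sin(2^(3/4)*b/2) + C4*cos(2^(3/4)*b/2))*exp(2^(3/4)*b/2)


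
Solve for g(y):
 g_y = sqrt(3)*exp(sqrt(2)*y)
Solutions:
 g(y) = C1 + sqrt(6)*exp(sqrt(2)*y)/2


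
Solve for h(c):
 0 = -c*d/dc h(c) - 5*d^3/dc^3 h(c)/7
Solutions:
 h(c) = C1 + Integral(C2*airyai(-5^(2/3)*7^(1/3)*c/5) + C3*airybi(-5^(2/3)*7^(1/3)*c/5), c)


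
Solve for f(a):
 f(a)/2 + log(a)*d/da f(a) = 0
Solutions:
 f(a) = C1*exp(-li(a)/2)


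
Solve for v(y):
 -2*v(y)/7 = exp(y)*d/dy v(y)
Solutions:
 v(y) = C1*exp(2*exp(-y)/7)


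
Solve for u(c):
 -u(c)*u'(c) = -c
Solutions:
 u(c) = -sqrt(C1 + c^2)
 u(c) = sqrt(C1 + c^2)


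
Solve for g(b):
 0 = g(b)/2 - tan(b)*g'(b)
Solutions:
 g(b) = C1*sqrt(sin(b))


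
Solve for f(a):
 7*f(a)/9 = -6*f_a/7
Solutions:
 f(a) = C1*exp(-49*a/54)
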